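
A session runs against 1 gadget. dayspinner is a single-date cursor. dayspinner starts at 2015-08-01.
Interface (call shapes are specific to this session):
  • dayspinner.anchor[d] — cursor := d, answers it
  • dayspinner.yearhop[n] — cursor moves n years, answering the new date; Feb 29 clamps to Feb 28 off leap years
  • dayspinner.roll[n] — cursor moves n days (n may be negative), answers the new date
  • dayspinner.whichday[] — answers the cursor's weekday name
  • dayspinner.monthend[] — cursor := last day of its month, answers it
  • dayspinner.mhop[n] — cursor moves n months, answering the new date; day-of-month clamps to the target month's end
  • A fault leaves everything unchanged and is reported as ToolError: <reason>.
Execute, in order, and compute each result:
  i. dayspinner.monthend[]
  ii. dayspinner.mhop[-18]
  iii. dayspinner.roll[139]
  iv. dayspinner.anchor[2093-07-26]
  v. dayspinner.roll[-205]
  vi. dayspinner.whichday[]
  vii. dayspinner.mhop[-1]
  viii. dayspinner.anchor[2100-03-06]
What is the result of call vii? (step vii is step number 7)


Answer: 2092-12-02

Derivation:
I try dayspinner.monthend, yielding 2015-08-31.
I try dayspinner.mhop with n→-18, → 2014-02-28.
Calling dayspinner.roll with n→139, — result: 2014-07-17.
Calling dayspinner.anchor with d→2093-07-26, giving 2093-07-26.
I try dayspinner.roll with n→-205, giving 2093-01-02.
Then dayspinner.whichday(), yielding Friday.
I invoke dayspinner.mhop with n→-1, — result: 2092-12-02.
Next I call dayspinner.anchor with d→2100-03-06, — result: 2100-03-06.


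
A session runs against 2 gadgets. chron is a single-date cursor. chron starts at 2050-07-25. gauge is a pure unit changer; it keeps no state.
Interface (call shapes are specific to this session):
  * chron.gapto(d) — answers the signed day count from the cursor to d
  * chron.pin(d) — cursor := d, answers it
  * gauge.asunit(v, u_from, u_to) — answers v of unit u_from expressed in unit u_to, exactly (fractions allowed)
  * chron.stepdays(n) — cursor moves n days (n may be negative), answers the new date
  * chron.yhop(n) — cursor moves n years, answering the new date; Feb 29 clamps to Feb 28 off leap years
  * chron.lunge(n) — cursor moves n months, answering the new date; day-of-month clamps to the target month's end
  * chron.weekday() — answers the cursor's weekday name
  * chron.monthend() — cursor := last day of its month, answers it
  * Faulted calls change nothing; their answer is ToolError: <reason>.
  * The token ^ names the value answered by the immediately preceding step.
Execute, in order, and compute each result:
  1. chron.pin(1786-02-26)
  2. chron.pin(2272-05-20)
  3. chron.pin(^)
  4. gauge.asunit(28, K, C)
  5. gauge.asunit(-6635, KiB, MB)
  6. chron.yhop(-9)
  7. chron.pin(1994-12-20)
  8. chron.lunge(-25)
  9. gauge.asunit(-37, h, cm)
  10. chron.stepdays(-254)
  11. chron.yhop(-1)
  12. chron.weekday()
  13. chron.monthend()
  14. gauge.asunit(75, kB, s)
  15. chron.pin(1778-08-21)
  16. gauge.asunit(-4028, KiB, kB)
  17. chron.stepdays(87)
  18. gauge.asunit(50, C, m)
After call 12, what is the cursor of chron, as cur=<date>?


Answer: cur=1991-03-11

Derivation:
% chron.pin(d=1786-02-26) => 1786-02-26
% chron.pin(d=2272-05-20) => 2272-05-20
% chron.pin(d=^) => 2272-05-20
% gauge.asunit(v=28, u_from=K, u_to=C) => -4903/20
% gauge.asunit(v=-6635, u_from=KiB, u_to=MB) => -21232/3125
% chron.yhop(n=-9) => 2263-05-20
% chron.pin(d=1994-12-20) => 1994-12-20
% chron.lunge(n=-25) => 1992-11-20
% gauge.asunit(v=-37, u_from=h, u_to=cm) => ToolError: incompatible units
% chron.stepdays(n=-254) => 1992-03-11
% chron.yhop(n=-1) => 1991-03-11
% chron.weekday() => Monday
% chron.monthend() => 1991-03-31
% gauge.asunit(v=75, u_from=kB, u_to=s) => ToolError: incompatible units
% chron.pin(d=1778-08-21) => 1778-08-21
% gauge.asunit(v=-4028, u_from=KiB, u_to=kB) => -515584/125
% chron.stepdays(n=87) => 1778-11-16
% gauge.asunit(v=50, u_from=C, u_to=m) => ToolError: incompatible units


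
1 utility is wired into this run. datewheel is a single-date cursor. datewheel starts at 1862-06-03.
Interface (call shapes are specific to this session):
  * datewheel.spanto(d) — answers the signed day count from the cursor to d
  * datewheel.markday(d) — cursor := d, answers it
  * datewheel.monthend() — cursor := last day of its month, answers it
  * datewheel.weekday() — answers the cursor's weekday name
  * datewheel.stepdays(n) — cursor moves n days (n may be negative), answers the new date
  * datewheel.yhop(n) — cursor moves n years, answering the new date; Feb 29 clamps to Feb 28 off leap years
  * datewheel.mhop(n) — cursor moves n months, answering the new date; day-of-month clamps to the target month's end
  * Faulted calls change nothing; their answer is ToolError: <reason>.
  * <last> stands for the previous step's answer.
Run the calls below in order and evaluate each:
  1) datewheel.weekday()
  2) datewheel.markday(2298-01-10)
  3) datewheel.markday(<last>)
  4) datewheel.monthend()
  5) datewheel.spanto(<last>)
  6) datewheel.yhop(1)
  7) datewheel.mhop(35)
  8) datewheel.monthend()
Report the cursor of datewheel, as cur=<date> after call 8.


Answer: cur=2301-12-31

Derivation:
→ weekday()
← Tuesday
→ markday(d: 2298-01-10)
← 2298-01-10
→ markday(d: <last>)
← 2298-01-10
→ monthend()
← 2298-01-31
→ spanto(d: <last>)
← 0
→ yhop(n: 1)
← 2299-01-31
→ mhop(n: 35)
← 2301-12-31
→ monthend()
← 2301-12-31


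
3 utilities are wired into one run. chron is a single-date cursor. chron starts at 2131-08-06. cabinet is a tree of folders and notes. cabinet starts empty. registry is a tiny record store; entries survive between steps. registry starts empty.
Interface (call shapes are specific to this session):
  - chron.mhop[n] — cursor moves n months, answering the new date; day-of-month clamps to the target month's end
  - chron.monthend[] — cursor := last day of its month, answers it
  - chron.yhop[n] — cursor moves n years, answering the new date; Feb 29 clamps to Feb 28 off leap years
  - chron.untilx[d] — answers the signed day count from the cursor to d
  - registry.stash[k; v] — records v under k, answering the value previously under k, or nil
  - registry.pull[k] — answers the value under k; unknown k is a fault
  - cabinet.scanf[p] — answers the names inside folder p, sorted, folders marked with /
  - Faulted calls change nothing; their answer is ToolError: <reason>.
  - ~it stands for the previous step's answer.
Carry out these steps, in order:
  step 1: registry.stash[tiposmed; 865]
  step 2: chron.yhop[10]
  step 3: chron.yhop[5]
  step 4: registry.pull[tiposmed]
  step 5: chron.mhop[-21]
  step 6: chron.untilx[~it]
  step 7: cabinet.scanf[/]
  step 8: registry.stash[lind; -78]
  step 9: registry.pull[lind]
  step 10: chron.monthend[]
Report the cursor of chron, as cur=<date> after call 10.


Answer: cur=2144-11-30

Derivation:
// registry.stash(k→tiposmed, v→865) -> nil
// chron.yhop(n→10) -> 2141-08-06
// chron.yhop(n→5) -> 2146-08-06
// registry.pull(k→tiposmed) -> 865
// chron.mhop(n→-21) -> 2144-11-06
// chron.untilx(d→~it) -> 0
// cabinet.scanf(p→/) -> []
// registry.stash(k→lind, v→-78) -> nil
// registry.pull(k→lind) -> -78
// chron.monthend() -> 2144-11-30


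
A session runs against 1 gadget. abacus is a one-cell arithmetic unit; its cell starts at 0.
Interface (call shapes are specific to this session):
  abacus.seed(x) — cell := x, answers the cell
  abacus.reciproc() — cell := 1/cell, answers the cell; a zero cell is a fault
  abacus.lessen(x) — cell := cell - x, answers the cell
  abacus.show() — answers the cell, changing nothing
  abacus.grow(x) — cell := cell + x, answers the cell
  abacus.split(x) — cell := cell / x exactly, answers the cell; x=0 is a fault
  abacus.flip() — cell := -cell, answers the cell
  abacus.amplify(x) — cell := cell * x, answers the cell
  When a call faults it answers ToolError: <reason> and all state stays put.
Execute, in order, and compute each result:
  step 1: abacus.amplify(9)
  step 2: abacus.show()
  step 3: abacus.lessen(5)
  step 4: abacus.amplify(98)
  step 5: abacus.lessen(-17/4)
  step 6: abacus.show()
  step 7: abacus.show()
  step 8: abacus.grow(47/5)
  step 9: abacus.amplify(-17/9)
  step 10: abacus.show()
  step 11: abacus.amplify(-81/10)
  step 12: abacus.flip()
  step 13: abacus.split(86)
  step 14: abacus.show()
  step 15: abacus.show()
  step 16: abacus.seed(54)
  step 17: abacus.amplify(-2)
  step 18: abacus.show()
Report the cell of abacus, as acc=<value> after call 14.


Next I call amplify(9), and see 0.
Now I run show, which returns 0.
I call lessen(5), and see -5.
Calling amplify(98), giving -490.
Using lessen(-17/4), yielding -1943/4.
I run show(), which returns -1943/4.
Using show(), giving -1943/4.
I run grow(47/5), giving -9527/20.
Next I call amplify(-17/9), yielding 161959/180.
Next I call show, which returns 161959/180.
I use amplify(-81/10), and see -1457631/200.
Next I call flip, giving 1457631/200.
I call split(86): 1457631/17200.
Next I call show, and get 1457631/17200.
Now I run show(), → 1457631/17200.
I run seed(54), yielding 54.
Calling amplify(-2), — result: -108.
Then show(), → -108.

Answer: acc=1457631/17200


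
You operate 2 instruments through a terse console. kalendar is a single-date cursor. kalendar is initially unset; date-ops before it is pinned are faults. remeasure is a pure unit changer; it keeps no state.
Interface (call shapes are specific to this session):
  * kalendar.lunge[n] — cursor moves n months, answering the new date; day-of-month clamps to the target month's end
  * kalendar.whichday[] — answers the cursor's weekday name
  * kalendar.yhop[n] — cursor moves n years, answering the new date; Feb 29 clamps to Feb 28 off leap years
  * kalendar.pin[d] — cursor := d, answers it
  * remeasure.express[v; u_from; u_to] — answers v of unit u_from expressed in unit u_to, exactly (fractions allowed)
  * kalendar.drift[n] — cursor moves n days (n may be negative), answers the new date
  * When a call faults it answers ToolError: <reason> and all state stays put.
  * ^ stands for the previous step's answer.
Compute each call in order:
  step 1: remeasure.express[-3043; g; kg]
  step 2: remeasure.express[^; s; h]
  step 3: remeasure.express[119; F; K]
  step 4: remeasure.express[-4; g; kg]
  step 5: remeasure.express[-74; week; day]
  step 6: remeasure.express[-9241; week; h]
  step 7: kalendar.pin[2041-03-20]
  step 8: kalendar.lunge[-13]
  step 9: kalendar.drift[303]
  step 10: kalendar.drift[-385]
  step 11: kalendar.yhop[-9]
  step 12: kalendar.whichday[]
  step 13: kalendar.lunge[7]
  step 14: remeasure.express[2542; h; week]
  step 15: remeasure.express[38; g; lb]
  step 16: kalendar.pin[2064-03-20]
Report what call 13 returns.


Act: remeasure.express[v: -3043; u_from: g; u_to: kg]
Obs: -3043/1000
Act: remeasure.express[v: ^; u_from: s; u_to: h]
Obs: -3043/3600000
Act: remeasure.express[v: 119; u_from: F; u_to: K]
Obs: 19289/60
Act: remeasure.express[v: -4; u_from: g; u_to: kg]
Obs: -1/250
Act: remeasure.express[v: -74; u_from: week; u_to: day]
Obs: -518
Act: remeasure.express[v: -9241; u_from: week; u_to: h]
Obs: -1552488
Act: kalendar.pin[d: 2041-03-20]
Obs: 2041-03-20
Act: kalendar.lunge[n: -13]
Obs: 2040-02-20
Act: kalendar.drift[n: 303]
Obs: 2040-12-19
Act: kalendar.drift[n: -385]
Obs: 2039-11-30
Act: kalendar.yhop[n: -9]
Obs: 2030-11-30
Act: kalendar.whichday[]
Obs: Saturday
Act: kalendar.lunge[n: 7]
Obs: 2031-06-30
Act: remeasure.express[v: 2542; u_from: h; u_to: week]
Obs: 1271/84
Act: remeasure.express[v: 38; u_from: g; u_to: lb]
Obs: 3800000/45359237
Act: kalendar.pin[d: 2064-03-20]
Obs: 2064-03-20

Answer: 2031-06-30


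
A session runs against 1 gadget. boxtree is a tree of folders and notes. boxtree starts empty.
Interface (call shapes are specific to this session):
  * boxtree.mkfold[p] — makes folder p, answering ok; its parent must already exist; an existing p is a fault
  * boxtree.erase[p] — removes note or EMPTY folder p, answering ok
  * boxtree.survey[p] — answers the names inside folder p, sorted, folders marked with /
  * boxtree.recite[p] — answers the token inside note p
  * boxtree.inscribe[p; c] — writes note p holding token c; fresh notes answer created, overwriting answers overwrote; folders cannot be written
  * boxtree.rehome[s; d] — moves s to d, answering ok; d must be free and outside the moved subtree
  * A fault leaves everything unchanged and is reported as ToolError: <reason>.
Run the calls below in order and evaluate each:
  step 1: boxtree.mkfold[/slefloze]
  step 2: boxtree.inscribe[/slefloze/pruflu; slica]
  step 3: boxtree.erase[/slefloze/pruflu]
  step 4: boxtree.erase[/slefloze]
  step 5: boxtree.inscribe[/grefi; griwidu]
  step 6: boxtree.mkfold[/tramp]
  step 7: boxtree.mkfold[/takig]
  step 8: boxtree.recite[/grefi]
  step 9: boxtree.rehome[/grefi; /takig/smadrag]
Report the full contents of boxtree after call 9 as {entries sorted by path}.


Answer: {takig/, takig/smadrag=griwidu, tramp/}

Derivation:
-- mkfold(p='/slefloze') ~> ok
-- inscribe(p='/slefloze/pruflu', c='slica') ~> created
-- erase(p='/slefloze/pruflu') ~> ok
-- erase(p='/slefloze') ~> ok
-- inscribe(p='/grefi', c='griwidu') ~> created
-- mkfold(p='/tramp') ~> ok
-- mkfold(p='/takig') ~> ok
-- recite(p='/grefi') ~> griwidu
-- rehome(s='/grefi', d='/takig/smadrag') ~> ok


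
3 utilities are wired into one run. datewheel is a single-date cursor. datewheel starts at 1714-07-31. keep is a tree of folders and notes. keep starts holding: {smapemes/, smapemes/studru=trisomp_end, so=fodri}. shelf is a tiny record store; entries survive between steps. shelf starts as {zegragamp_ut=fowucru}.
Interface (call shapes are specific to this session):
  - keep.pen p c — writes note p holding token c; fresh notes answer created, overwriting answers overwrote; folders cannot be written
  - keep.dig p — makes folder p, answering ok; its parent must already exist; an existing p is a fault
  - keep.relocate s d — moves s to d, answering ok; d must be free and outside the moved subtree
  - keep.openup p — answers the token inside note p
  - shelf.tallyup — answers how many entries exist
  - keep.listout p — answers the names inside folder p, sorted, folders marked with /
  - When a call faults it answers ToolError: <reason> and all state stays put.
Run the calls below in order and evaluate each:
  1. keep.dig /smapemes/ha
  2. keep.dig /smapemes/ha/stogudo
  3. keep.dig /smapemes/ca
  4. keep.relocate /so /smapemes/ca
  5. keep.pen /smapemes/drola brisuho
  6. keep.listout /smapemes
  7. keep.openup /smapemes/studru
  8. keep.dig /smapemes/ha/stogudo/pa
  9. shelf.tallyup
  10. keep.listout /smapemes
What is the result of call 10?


Answer: [ca/, drola, ha/, studru]

Derivation:
$ keep.dig p→/smapemes/ha
:: ok
$ keep.dig p→/smapemes/ha/stogudo
:: ok
$ keep.dig p→/smapemes/ca
:: ok
$ keep.relocate s→/so d→/smapemes/ca
:: ToolError: exists
$ keep.pen p→/smapemes/drola c→brisuho
:: created
$ keep.listout p→/smapemes
:: [ca/, drola, ha/, studru]
$ keep.openup p→/smapemes/studru
:: trisomp_end
$ keep.dig p→/smapemes/ha/stogudo/pa
:: ok
$ shelf.tallyup
:: 1
$ keep.listout p→/smapemes
:: [ca/, drola, ha/, studru]


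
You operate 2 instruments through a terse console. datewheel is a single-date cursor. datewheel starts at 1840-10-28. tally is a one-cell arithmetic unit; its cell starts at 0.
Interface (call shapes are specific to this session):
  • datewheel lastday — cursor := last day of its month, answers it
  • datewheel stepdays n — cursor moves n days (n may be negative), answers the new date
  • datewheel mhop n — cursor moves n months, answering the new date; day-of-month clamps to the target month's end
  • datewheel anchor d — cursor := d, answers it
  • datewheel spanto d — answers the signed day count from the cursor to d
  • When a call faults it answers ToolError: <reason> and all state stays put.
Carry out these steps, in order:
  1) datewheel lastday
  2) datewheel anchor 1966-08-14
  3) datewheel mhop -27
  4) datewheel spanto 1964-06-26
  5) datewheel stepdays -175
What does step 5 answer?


Answer: 1963-11-21

Derivation:
Step: datewheel lastday[]
Result: 1840-10-31
Step: datewheel anchor[d=1966-08-14]
Result: 1966-08-14
Step: datewheel mhop[n=-27]
Result: 1964-05-14
Step: datewheel spanto[d=1964-06-26]
Result: 43
Step: datewheel stepdays[n=-175]
Result: 1963-11-21


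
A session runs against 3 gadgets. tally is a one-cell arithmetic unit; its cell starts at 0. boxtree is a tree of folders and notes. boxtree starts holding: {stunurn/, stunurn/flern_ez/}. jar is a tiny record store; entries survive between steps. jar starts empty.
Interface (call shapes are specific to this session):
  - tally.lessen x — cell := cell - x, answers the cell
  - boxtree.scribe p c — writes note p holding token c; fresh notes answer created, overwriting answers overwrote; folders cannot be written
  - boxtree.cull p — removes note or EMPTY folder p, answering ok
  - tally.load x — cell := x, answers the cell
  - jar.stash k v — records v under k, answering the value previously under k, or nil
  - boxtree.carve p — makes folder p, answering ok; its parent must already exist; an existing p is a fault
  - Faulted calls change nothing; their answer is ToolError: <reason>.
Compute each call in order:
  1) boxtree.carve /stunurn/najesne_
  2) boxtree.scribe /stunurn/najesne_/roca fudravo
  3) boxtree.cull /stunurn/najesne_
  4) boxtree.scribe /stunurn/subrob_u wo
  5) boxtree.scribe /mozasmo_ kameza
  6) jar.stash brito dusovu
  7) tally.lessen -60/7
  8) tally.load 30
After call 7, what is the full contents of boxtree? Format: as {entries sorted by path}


→ boxtree.carve(/stunurn/najesne_)
← ok
→ boxtree.scribe(/stunurn/najesne_/roca, fudravo)
← created
→ boxtree.cull(/stunurn/najesne_)
← ToolError: not empty
→ boxtree.scribe(/stunurn/subrob_u, wo)
← created
→ boxtree.scribe(/mozasmo_, kameza)
← created
→ jar.stash(brito, dusovu)
← nil
→ tally.lessen(-60/7)
← 60/7
→ tally.load(30)
← 30

Answer: {mozasmo_=kameza, stunurn/, stunurn/flern_ez/, stunurn/najesne_/, stunurn/najesne_/roca=fudravo, stunurn/subrob_u=wo}


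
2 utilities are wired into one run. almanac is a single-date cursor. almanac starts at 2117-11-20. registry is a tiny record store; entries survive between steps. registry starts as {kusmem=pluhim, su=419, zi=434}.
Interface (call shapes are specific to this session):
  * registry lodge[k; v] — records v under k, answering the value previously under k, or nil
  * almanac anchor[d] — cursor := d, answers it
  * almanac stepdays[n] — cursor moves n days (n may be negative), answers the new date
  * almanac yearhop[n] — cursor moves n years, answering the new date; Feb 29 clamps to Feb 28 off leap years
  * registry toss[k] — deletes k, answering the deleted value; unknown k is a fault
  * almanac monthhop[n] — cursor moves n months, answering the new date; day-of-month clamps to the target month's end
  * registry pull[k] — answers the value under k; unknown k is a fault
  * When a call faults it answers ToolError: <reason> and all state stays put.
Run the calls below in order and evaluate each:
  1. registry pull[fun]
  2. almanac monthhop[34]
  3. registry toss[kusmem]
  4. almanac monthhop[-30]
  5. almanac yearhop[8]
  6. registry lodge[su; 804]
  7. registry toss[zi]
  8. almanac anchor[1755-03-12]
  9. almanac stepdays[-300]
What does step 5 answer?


→ registry pull(k: fun)
← ToolError: no such key fun
→ almanac monthhop(n: 34)
← 2120-09-20
→ registry toss(k: kusmem)
← pluhim
→ almanac monthhop(n: -30)
← 2118-03-20
→ almanac yearhop(n: 8)
← 2126-03-20
→ registry lodge(k: su, v: 804)
← 419
→ registry toss(k: zi)
← 434
→ almanac anchor(d: 1755-03-12)
← 1755-03-12
→ almanac stepdays(n: -300)
← 1754-05-16

Answer: 2126-03-20


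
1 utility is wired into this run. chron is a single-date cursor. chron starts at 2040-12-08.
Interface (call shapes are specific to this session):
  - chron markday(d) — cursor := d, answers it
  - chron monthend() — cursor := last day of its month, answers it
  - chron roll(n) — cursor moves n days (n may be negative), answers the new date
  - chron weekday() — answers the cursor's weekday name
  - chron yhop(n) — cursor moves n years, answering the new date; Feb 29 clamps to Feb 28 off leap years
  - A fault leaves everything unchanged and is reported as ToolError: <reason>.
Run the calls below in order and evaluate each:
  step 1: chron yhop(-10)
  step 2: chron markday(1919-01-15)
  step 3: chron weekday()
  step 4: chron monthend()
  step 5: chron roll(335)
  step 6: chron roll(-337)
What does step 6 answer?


-- 1. chron yhop(n→-10) => 2030-12-08
-- 2. chron markday(d→1919-01-15) => 1919-01-15
-- 3. chron weekday() => Wednesday
-- 4. chron monthend() => 1919-01-31
-- 5. chron roll(n→335) => 1920-01-01
-- 6. chron roll(n→-337) => 1919-01-29

Answer: 1919-01-29


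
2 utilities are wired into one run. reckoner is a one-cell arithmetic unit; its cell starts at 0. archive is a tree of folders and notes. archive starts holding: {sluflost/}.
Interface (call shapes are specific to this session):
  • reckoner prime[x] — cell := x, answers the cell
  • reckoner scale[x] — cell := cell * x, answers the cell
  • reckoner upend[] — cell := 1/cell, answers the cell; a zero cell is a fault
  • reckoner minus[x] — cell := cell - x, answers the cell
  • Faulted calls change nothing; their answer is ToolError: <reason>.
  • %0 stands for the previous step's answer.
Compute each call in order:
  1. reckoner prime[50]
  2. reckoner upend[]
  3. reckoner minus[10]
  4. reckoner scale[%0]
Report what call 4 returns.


;; reckoner prime(50) : 50
;; reckoner upend() : 1/50
;; reckoner minus(10) : -499/50
;; reckoner scale(%0) : 249001/2500

Answer: 249001/2500


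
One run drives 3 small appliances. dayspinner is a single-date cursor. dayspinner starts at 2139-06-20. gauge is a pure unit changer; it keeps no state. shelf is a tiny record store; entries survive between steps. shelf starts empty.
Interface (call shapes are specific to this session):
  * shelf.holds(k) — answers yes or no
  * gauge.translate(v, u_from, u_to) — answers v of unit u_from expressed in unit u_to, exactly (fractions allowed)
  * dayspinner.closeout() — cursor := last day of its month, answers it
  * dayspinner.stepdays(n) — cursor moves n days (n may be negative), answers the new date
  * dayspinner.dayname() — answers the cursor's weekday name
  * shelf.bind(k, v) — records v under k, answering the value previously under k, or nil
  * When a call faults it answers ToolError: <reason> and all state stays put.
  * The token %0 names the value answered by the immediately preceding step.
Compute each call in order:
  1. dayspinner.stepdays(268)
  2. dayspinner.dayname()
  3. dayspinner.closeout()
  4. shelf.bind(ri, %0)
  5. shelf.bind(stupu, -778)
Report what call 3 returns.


Answer: 2140-03-31

Derivation:
I run stepdays with 268, — result: 2140-03-14.
Using dayname(), giving Monday.
Now I run closeout: 2140-03-31.
Calling bind with ri, %0, — result: nil.
Using bind with stupu, -778: nil.


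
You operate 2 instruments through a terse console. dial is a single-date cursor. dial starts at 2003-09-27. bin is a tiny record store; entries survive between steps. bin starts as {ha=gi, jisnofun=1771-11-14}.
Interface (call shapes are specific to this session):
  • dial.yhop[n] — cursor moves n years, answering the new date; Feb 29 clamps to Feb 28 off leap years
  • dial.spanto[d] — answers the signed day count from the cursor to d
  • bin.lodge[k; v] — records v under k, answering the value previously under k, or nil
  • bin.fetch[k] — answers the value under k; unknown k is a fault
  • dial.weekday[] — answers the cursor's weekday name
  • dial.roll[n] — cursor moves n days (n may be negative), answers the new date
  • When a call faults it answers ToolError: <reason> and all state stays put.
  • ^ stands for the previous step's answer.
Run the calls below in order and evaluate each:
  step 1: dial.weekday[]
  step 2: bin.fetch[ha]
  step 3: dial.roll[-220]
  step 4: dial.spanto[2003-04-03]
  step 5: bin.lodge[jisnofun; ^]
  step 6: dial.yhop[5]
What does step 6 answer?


Answer: 2008-02-19

Derivation:
CALL dial.weekday[]
RET  Saturday
CALL bin.fetch[k=ha]
RET  gi
CALL dial.roll[n=-220]
RET  2003-02-19
CALL dial.spanto[d=2003-04-03]
RET  43
CALL bin.lodge[k=jisnofun; v=^]
RET  1771-11-14
CALL dial.yhop[n=5]
RET  2008-02-19


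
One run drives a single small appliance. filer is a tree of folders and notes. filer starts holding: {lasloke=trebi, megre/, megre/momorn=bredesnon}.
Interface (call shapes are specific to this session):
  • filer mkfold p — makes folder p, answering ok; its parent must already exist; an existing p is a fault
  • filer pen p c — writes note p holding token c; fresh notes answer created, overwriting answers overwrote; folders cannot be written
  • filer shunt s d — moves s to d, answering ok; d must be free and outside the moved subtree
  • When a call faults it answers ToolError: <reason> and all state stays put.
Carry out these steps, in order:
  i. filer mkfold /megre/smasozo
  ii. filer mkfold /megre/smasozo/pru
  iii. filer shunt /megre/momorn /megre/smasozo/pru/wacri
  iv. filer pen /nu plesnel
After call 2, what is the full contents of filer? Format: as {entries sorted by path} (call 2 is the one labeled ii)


Answer: {lasloke=trebi, megre/, megre/momorn=bredesnon, megre/smasozo/, megre/smasozo/pru/}

Derivation:
// 1. filer mkfold(p='/megre/smasozo') == ok
// 2. filer mkfold(p='/megre/smasozo/pru') == ok
// 3. filer shunt(s='/megre/momorn', d='/megre/smasozo/pru/wacri') == ok
// 4. filer pen(p='/nu', c='plesnel') == created


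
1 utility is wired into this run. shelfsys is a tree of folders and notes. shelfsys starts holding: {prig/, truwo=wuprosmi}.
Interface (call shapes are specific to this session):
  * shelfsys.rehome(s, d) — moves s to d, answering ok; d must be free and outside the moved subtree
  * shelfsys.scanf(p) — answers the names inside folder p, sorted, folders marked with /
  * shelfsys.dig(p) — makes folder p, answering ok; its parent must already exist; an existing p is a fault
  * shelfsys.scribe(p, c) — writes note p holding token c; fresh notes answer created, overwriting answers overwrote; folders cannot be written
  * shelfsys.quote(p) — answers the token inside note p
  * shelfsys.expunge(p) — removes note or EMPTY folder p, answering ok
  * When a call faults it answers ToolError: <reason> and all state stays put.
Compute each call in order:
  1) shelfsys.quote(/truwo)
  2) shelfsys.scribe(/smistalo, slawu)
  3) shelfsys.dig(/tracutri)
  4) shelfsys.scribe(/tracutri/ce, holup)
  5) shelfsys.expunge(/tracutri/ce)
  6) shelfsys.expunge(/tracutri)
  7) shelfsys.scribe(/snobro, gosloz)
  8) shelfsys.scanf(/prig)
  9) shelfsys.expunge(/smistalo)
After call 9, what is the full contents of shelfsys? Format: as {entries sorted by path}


Answer: {prig/, snobro=gosloz, truwo=wuprosmi}

Derivation:
I call shelfsys.quote using p='/truwo', yielding wuprosmi.
Now I run shelfsys.scribe using p='/smistalo', c='slawu', and see created.
Invoking shelfsys.dig using p='/tracutri', yielding ok.
I call shelfsys.scribe using p='/tracutri/ce', c='holup', — result: created.
Invoking shelfsys.expunge using p='/tracutri/ce', yielding ok.
I try shelfsys.expunge using p='/tracutri', and observe ok.
Calling shelfsys.scribe using p='/snobro', c='gosloz', giving created.
Now I run shelfsys.scanf using p='/prig', and get [].
Calling shelfsys.expunge using p='/smistalo', yielding ok.


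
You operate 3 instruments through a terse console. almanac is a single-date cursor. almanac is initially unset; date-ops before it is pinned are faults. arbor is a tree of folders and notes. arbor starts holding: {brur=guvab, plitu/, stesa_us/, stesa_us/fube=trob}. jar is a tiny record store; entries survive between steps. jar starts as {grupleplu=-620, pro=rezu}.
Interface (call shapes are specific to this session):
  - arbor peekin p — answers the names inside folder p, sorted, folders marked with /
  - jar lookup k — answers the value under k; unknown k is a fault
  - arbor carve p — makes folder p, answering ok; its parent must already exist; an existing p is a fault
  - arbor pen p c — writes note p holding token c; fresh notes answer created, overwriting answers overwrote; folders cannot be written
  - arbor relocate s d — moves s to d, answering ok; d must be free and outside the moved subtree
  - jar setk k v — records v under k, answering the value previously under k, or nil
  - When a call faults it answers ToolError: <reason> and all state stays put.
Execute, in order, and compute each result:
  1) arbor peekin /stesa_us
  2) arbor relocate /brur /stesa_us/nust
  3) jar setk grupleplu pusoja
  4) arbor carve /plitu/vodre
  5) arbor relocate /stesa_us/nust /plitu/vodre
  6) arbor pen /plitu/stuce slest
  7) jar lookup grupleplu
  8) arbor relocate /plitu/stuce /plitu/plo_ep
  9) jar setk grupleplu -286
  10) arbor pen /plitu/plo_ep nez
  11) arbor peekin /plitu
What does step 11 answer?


>> arbor peekin(p=/stesa_us)
<< [fube]
>> arbor relocate(s=/brur, d=/stesa_us/nust)
<< ok
>> jar setk(k=grupleplu, v=pusoja)
<< -620
>> arbor carve(p=/plitu/vodre)
<< ok
>> arbor relocate(s=/stesa_us/nust, d=/plitu/vodre)
<< ToolError: exists
>> arbor pen(p=/plitu/stuce, c=slest)
<< created
>> jar lookup(k=grupleplu)
<< pusoja
>> arbor relocate(s=/plitu/stuce, d=/plitu/plo_ep)
<< ok
>> jar setk(k=grupleplu, v=-286)
<< pusoja
>> arbor pen(p=/plitu/plo_ep, c=nez)
<< overwrote
>> arbor peekin(p=/plitu)
<< [plo_ep, vodre/]

Answer: [plo_ep, vodre/]


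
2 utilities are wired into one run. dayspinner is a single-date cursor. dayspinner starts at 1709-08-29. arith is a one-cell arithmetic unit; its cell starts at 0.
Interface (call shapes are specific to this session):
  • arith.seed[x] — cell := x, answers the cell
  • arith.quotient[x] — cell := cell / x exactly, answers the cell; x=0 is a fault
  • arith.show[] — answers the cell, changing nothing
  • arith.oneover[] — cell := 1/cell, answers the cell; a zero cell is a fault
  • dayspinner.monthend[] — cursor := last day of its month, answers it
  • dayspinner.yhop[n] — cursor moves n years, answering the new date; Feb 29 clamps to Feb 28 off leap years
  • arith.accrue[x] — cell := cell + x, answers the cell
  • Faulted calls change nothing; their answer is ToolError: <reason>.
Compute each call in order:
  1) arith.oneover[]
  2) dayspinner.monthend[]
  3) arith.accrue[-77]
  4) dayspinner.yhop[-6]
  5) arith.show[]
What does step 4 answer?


Answer: 1703-08-31

Derivation:
CALL arith.oneover[]
RET  ToolError: reciprocal of zero
CALL dayspinner.monthend[]
RET  1709-08-31
CALL arith.accrue[x=-77]
RET  -77
CALL dayspinner.yhop[n=-6]
RET  1703-08-31
CALL arith.show[]
RET  -77


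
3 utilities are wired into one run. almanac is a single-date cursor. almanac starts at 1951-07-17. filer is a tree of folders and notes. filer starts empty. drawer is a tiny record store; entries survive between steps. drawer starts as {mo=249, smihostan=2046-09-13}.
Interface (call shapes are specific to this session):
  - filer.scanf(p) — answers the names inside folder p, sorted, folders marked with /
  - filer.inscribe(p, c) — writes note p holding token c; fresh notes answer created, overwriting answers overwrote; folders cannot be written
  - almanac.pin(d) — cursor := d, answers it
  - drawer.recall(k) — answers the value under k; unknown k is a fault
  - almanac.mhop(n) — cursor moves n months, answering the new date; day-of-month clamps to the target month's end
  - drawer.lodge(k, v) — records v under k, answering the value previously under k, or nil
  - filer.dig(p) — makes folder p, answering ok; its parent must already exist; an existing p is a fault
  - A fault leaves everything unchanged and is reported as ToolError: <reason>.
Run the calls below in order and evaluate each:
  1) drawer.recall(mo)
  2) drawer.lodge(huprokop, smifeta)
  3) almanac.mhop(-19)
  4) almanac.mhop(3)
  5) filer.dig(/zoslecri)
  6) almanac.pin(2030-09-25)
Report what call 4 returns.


Answer: 1950-03-17

Derivation:
·→ recall(k: mo)
·← 249
·→ lodge(k: huprokop, v: smifeta)
·← nil
·→ mhop(n: -19)
·← 1949-12-17
·→ mhop(n: 3)
·← 1950-03-17
·→ dig(p: /zoslecri)
·← ok
·→ pin(d: 2030-09-25)
·← 2030-09-25


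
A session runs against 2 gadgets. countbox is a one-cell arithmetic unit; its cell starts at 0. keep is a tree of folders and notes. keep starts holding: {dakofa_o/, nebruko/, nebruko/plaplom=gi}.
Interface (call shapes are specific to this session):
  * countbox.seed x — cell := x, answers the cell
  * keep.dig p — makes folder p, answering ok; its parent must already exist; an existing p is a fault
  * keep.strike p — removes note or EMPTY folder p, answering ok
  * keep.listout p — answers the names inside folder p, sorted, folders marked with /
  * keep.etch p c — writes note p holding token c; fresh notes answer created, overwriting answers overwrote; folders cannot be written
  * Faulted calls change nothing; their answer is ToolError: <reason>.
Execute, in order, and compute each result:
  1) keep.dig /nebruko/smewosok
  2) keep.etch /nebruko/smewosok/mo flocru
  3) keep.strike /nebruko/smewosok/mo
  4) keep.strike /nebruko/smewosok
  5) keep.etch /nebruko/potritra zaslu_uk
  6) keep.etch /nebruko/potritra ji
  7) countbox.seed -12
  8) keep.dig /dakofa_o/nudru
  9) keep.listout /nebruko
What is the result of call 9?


Answer: [plaplom, potritra]

Derivation:
I run dig on p→/nebruko/smewosok, which returns ok.
Invoking etch on p→/nebruko/smewosok/mo, c→flocru, and see created.
I run strike on p→/nebruko/smewosok/mo, and see ok.
I invoke strike on p→/nebruko/smewosok, yielding ok.
I use etch on p→/nebruko/potritra, c→zaslu_uk, — result: created.
I try etch on p→/nebruko/potritra, c→ji, yielding overwrote.
I run seed on x→-12, which returns -12.
I invoke dig on p→/dakofa_o/nudru, giving ok.
Then listout on p→/nebruko, — result: [plaplom, potritra].


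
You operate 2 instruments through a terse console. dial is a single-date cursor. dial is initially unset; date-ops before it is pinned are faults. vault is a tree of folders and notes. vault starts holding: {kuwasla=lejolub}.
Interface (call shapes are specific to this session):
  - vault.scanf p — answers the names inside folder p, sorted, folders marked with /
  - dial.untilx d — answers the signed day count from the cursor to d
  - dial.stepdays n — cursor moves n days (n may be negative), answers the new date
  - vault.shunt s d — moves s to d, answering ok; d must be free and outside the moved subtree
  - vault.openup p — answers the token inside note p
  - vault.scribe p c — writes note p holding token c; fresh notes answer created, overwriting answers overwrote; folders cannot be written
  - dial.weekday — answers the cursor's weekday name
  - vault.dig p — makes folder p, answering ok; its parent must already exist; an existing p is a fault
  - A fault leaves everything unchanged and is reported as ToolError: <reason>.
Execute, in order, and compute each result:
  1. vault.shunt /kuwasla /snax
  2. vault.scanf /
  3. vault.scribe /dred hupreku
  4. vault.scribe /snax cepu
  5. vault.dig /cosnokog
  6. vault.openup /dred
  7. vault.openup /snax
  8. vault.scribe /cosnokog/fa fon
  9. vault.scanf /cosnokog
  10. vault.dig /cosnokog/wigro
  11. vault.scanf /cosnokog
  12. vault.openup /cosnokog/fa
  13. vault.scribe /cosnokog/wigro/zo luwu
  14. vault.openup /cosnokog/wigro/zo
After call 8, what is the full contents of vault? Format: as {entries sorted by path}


Answer: {cosnokog/, cosnokog/fa=fon, dred=hupreku, snax=cepu}

Derivation:
I run vault.shunt on s→/kuwasla, d→/snax, and get ok.
Then vault.scanf on p→/, giving [snax].
Calling vault.scribe on p→/dred, c→hupreku, and get created.
Next I call vault.scribe on p→/snax, c→cepu, and observe overwrote.
Next I call vault.dig on p→/cosnokog, which returns ok.
Invoking vault.openup on p→/dred, and see hupreku.
I call vault.openup on p→/snax, and get cepu.
Using vault.scribe on p→/cosnokog/fa, c→fon, yielding created.
Calling vault.scanf on p→/cosnokog, — result: [fa].
I call vault.dig on p→/cosnokog/wigro: ok.
I use vault.scanf on p→/cosnokog: [fa, wigro/].
Invoking vault.openup on p→/cosnokog/fa, giving fon.
I call vault.scribe on p→/cosnokog/wigro/zo, c→luwu, giving created.
I call vault.openup on p→/cosnokog/wigro/zo, yielding luwu.


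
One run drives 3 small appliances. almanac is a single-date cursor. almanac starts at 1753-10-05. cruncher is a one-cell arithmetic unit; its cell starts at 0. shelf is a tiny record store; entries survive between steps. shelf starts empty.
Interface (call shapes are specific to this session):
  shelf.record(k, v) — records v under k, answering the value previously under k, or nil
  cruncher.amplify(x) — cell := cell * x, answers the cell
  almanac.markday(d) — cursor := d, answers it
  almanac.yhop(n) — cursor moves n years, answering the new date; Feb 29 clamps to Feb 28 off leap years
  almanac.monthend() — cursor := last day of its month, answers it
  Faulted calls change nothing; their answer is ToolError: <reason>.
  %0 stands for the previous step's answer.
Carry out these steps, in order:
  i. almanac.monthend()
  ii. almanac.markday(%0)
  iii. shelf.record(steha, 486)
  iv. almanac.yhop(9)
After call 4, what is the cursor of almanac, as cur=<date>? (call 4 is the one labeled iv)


Answer: cur=1762-10-31

Derivation:
Step: monthend[]
Result: 1753-10-31
Step: markday[d: %0]
Result: 1753-10-31
Step: record[k: steha; v: 486]
Result: nil
Step: yhop[n: 9]
Result: 1762-10-31


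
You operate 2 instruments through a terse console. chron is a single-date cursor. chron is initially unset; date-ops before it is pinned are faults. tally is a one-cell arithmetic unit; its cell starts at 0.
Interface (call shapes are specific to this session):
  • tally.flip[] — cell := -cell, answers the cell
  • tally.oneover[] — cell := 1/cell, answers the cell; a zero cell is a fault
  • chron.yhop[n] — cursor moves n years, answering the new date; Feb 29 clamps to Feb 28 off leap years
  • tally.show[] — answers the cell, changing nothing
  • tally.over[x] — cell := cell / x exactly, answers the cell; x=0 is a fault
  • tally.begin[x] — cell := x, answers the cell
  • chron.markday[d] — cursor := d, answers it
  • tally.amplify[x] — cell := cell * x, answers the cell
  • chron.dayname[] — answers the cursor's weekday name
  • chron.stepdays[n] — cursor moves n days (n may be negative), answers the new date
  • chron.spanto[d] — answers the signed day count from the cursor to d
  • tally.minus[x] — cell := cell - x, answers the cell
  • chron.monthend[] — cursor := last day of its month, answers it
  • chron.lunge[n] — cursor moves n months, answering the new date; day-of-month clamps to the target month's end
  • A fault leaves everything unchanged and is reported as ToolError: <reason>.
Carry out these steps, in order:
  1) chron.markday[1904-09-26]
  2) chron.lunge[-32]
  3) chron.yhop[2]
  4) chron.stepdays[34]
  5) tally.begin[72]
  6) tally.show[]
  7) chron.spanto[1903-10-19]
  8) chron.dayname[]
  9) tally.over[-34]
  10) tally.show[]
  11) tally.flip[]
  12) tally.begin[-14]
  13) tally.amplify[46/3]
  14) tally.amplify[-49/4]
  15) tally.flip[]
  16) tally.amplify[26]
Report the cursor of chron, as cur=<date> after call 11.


Answer: cur=1904-02-29

Derivation:
// chron.markday(d: 1904-09-26) : 1904-09-26
// chron.lunge(n: -32) : 1902-01-26
// chron.yhop(n: 2) : 1904-01-26
// chron.stepdays(n: 34) : 1904-02-29
// tally.begin(x: 72) : 72
// tally.show() : 72
// chron.spanto(d: 1903-10-19) : -133
// chron.dayname() : Monday
// tally.over(x: -34) : -36/17
// tally.show() : -36/17
// tally.flip() : 36/17
// tally.begin(x: -14) : -14
// tally.amplify(x: 46/3) : -644/3
// tally.amplify(x: -49/4) : 7889/3
// tally.flip() : -7889/3
// tally.amplify(x: 26) : -205114/3
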